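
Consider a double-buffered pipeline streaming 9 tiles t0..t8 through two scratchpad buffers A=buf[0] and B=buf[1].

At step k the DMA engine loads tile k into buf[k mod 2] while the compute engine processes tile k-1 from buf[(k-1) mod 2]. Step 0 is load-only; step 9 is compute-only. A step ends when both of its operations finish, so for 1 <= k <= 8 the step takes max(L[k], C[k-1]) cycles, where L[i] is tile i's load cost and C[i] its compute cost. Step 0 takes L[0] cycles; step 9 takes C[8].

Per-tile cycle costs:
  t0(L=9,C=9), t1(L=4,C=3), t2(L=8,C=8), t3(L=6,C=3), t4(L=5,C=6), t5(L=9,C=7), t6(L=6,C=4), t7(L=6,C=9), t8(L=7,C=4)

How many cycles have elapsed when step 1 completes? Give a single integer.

end_cycle[1] = 18

[0] DMA t0→A (9c) ∥ CU idle ⇒ 9c, clock 9
[1] DMA t1→B (4c) ∥ CU A:t0 (9c) ⇒ 9c, clock 18
[2] DMA t2→A (8c) ∥ CU B:t1 (3c) ⇒ 8c, clock 26
[3] DMA t3→B (6c) ∥ CU A:t2 (8c) ⇒ 8c, clock 34
[4] DMA t4→A (5c) ∥ CU B:t3 (3c) ⇒ 5c, clock 39
[5] DMA t5→B (9c) ∥ CU A:t4 (6c) ⇒ 9c, clock 48
[6] DMA t6→A (6c) ∥ CU B:t5 (7c) ⇒ 7c, clock 55
[7] DMA t7→B (6c) ∥ CU A:t6 (4c) ⇒ 6c, clock 61
[8] DMA t8→A (7c) ∥ CU B:t7 (9c) ⇒ 9c, clock 70
[9] DMA idle ∥ CU A:t8 (4c) ⇒ 4c, clock 74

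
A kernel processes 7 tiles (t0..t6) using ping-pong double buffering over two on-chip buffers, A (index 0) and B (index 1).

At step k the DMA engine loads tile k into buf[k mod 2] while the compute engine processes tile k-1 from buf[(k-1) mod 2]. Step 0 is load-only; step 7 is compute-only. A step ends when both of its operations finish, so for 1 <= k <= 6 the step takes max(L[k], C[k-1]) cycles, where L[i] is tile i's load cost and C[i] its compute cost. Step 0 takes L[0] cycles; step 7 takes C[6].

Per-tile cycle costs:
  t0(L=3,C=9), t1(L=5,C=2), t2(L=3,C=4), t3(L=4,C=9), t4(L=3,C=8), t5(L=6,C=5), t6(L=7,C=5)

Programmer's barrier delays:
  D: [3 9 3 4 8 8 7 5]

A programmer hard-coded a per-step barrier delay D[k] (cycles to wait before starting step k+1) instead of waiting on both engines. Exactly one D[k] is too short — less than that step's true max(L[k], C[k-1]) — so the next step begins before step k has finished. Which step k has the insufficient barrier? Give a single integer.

[0] required=L[0]=3=3 vs D=3 ok
[1] required=max(L[1]=5,C[0]=9)=9 vs D=9 ok
[2] required=max(L[2]=3,C[1]=2)=3 vs D=3 ok
[3] required=max(L[3]=4,C[2]=4)=4 vs D=4 ok
[4] required=max(L[4]=3,C[3]=9)=9 vs D=8 SHORT
[5] required=max(L[5]=6,C[4]=8)=8 vs D=8 ok
[6] required=max(L[6]=7,C[5]=5)=7 vs D=7 ok
[7] required=C[6]=5=5 vs D=5 ok

hazard at step 4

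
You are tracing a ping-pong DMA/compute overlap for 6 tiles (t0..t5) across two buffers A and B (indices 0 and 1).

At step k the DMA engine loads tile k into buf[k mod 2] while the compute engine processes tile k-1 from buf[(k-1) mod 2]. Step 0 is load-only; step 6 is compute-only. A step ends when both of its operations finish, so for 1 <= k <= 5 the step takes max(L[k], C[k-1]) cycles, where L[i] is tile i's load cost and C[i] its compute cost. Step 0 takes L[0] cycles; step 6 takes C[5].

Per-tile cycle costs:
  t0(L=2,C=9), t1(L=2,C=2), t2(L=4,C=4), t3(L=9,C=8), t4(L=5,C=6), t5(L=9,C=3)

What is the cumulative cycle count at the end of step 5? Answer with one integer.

end_cycle[5] = 41

[0] DMA t0→A (2c) ∥ CU idle ⇒ 2c, clock 2
[1] DMA t1→B (2c) ∥ CU A:t0 (9c) ⇒ 9c, clock 11
[2] DMA t2→A (4c) ∥ CU B:t1 (2c) ⇒ 4c, clock 15
[3] DMA t3→B (9c) ∥ CU A:t2 (4c) ⇒ 9c, clock 24
[4] DMA t4→A (5c) ∥ CU B:t3 (8c) ⇒ 8c, clock 32
[5] DMA t5→B (9c) ∥ CU A:t4 (6c) ⇒ 9c, clock 41
[6] DMA idle ∥ CU B:t5 (3c) ⇒ 3c, clock 44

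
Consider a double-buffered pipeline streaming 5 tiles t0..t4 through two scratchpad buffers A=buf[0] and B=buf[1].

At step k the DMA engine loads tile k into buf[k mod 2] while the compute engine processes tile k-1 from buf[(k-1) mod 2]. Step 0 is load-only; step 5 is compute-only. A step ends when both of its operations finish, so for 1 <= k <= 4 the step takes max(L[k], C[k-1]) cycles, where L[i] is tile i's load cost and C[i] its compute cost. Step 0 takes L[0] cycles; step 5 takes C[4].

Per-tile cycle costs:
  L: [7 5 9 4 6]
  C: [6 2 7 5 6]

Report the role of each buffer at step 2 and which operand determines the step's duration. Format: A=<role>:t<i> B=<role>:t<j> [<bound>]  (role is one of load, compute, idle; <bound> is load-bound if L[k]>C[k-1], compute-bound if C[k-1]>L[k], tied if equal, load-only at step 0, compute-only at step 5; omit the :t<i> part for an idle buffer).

step 2: A=load:t2 B=compute:t1 [load-bound]

step 0: L[0]=7 → dur=7, Σ=7 | A=load:t0 B=idle [load-only]
step 1: L[1]=5 C[0]=6 → dur=6, Σ=13 | A=compute:t0 B=load:t1 [compute-bound]
step 2: L[2]=9 C[1]=2 → dur=9, Σ=22 | A=load:t2 B=compute:t1 [load-bound]
step 3: L[3]=4 C[2]=7 → dur=7, Σ=29 | A=compute:t2 B=load:t3 [compute-bound]
step 4: L[4]=6 C[3]=5 → dur=6, Σ=35 | A=load:t4 B=compute:t3 [load-bound]
step 5: C[4]=6 → dur=6, Σ=41 | A=compute:t4 B=idle [compute-only]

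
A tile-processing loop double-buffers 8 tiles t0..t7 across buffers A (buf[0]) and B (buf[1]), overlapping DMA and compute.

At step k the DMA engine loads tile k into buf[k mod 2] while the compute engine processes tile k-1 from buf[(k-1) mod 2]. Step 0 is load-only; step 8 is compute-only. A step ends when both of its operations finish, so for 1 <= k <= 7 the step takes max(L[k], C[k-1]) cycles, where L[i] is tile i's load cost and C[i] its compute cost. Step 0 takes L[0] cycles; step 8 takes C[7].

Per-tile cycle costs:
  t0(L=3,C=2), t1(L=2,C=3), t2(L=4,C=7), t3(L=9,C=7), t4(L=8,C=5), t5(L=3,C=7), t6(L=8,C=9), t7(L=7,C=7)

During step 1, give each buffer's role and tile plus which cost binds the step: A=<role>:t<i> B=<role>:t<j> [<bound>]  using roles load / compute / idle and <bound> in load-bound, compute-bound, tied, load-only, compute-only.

step 1: A=compute:t0 B=load:t1 [tied]

k=0 load=t0/3c comp=- wait=3 total=3
k=1 load=t1/2c comp=t0/2c wait=2 total=5
k=2 load=t2/4c comp=t1/3c wait=4 total=9
k=3 load=t3/9c comp=t2/7c wait=9 total=18
k=4 load=t4/8c comp=t3/7c wait=8 total=26
k=5 load=t5/3c comp=t4/5c wait=5 total=31
k=6 load=t6/8c comp=t5/7c wait=8 total=39
k=7 load=t7/7c comp=t6/9c wait=9 total=48
k=8 load=- comp=t7/7c wait=7 total=55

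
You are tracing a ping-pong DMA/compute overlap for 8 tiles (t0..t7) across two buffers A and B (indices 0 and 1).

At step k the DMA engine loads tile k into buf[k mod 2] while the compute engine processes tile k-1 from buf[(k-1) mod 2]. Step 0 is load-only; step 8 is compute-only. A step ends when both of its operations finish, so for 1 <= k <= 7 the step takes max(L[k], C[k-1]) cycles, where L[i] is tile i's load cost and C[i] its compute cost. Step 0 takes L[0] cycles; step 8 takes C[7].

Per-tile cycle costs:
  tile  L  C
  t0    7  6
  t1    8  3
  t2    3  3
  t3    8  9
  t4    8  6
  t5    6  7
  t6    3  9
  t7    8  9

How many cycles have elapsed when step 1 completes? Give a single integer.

  0. 7=7c; end=7; A:t0 B:-
  1. max(8,6)=8c; end=15; A:t0 B:t1
  2. max(3,3)=3c; end=18; A:t2 B:t1
  3. max(8,3)=8c; end=26; A:t2 B:t3
  4. max(8,9)=9c; end=35; A:t4 B:t3
  5. max(6,6)=6c; end=41; A:t4 B:t5
  6. max(3,7)=7c; end=48; A:t6 B:t5
  7. max(8,9)=9c; end=57; A:t6 B:t7
  8. 9=9c; end=66; A:t6 B:t7

end_cycle[1] = 15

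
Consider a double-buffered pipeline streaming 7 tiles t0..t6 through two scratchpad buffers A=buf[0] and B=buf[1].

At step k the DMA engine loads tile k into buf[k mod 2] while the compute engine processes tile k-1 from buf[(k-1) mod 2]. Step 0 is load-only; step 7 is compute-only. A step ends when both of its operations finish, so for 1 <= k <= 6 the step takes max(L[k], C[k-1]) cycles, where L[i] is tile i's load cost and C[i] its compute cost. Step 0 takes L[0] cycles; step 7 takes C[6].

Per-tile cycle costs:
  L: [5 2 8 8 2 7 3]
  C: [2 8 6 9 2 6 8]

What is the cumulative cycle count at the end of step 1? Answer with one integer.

step 0: L[0]=5 → dur=5, Σ=5 | A=load:t0 B=idle [load-only]
step 1: L[1]=2 C[0]=2 → dur=2, Σ=7 | A=compute:t0 B=load:t1 [tied]
step 2: L[2]=8 C[1]=8 → dur=8, Σ=15 | A=load:t2 B=compute:t1 [tied]
step 3: L[3]=8 C[2]=6 → dur=8, Σ=23 | A=compute:t2 B=load:t3 [load-bound]
step 4: L[4]=2 C[3]=9 → dur=9, Σ=32 | A=load:t4 B=compute:t3 [compute-bound]
step 5: L[5]=7 C[4]=2 → dur=7, Σ=39 | A=compute:t4 B=load:t5 [load-bound]
step 6: L[6]=3 C[5]=6 → dur=6, Σ=45 | A=load:t6 B=compute:t5 [compute-bound]
step 7: C[6]=8 → dur=8, Σ=53 | A=compute:t6 B=idle [compute-only]

end_cycle[1] = 7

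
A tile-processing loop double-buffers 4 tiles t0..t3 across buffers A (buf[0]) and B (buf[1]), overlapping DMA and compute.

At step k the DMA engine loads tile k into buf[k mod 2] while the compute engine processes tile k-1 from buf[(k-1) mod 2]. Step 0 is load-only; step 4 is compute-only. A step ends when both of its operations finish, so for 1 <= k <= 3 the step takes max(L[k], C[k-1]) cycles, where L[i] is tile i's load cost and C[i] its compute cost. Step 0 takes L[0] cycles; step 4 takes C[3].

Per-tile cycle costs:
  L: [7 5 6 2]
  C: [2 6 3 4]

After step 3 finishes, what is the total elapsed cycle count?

  0. 7=7c; end=7; A:t0 B:-
  1. max(5,2)=5c; end=12; A:t0 B:t1
  2. max(6,6)=6c; end=18; A:t2 B:t1
  3. max(2,3)=3c; end=21; A:t2 B:t3
  4. 4=4c; end=25; A:t2 B:t3

end_cycle[3] = 21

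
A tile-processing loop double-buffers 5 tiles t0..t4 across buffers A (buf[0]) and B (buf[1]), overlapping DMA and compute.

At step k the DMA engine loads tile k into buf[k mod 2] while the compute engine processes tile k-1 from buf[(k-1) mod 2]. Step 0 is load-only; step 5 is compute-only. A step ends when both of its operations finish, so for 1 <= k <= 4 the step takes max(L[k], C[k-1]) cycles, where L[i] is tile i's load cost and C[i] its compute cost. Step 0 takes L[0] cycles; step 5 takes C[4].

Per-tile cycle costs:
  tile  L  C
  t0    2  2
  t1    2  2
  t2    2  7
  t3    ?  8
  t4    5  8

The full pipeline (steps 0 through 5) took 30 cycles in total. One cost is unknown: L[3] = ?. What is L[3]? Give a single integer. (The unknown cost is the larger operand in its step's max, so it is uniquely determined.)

step 0: dur = L[0]=2 = 2
step 1: dur = max(L[1]=2, C[0]=2) = 2
step 2: dur = max(L[2]=2, C[1]=2) = 2
step 3: dur = max(L[3]=?, C[2]=7) = L[3]  (unknown; binding)
step 4: dur = max(L[4]=5, C[3]=8) = 8
step 5: dur = C[4]=8 = 8
sum of known step durations = 22
dur[3] = total - known = 30 - 22 = 8
L[3] is the binding max in step 3, so L[3] = dur[3] = 8

L[3] = 8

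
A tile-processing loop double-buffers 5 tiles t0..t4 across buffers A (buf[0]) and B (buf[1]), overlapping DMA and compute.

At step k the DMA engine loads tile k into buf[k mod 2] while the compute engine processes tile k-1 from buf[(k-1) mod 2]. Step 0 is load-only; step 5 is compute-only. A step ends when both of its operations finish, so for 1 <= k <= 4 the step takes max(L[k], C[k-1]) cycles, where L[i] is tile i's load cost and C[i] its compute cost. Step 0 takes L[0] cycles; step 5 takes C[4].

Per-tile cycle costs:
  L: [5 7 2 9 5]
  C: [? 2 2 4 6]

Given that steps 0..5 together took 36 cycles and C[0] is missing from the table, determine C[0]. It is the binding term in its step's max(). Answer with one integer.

step 0 = dur = L[0]=5 = 5
step 1 = dur = max(L[1]=7, C[0]=?) = C[0]  (unknown; binding)
step 2 = dur = max(L[2]=2, C[1]=2) = 2
step 3 = dur = max(L[3]=9, C[2]=2) = 9
step 4 = dur = max(L[4]=5, C[3]=4) = 5
step 5 = dur = C[4]=6 = 6
sum of known step durations = 27
dur[1] = total - known = 36 - 27 = 9
C[0] is the binding max in step 1, so C[0] = dur[1] = 9

C[0] = 9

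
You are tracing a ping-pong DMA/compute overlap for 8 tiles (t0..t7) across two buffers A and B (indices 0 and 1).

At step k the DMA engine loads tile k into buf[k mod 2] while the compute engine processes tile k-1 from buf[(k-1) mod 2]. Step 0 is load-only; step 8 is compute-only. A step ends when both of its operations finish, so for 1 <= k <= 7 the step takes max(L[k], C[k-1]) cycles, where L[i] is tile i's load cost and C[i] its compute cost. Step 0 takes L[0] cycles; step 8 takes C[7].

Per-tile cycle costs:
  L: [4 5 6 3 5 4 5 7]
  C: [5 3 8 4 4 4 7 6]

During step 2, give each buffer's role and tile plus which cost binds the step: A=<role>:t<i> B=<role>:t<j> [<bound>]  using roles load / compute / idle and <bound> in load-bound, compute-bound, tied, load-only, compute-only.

[0] DMA t0→A (4c) ∥ CU idle ⇒ 4c, clock 4
[1] DMA t1→B (5c) ∥ CU A:t0 (5c) ⇒ 5c, clock 9
[2] DMA t2→A (6c) ∥ CU B:t1 (3c) ⇒ 6c, clock 15
[3] DMA t3→B (3c) ∥ CU A:t2 (8c) ⇒ 8c, clock 23
[4] DMA t4→A (5c) ∥ CU B:t3 (4c) ⇒ 5c, clock 28
[5] DMA t5→B (4c) ∥ CU A:t4 (4c) ⇒ 4c, clock 32
[6] DMA t6→A (5c) ∥ CU B:t5 (4c) ⇒ 5c, clock 37
[7] DMA t7→B (7c) ∥ CU A:t6 (7c) ⇒ 7c, clock 44
[8] DMA idle ∥ CU B:t7 (6c) ⇒ 6c, clock 50

step 2: A=load:t2 B=compute:t1 [load-bound]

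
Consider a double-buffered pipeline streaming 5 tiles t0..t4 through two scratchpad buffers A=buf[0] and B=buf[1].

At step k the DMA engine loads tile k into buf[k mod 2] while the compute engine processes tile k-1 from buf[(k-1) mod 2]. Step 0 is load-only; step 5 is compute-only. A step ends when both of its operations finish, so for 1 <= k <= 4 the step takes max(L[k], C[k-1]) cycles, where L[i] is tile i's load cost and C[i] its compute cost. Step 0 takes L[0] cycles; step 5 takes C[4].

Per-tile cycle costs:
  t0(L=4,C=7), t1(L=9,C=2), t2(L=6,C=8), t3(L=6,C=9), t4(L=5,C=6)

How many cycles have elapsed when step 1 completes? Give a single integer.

  0. 4=4c; end=4; A:t0 B:-
  1. max(9,7)=9c; end=13; A:t0 B:t1
  2. max(6,2)=6c; end=19; A:t2 B:t1
  3. max(6,8)=8c; end=27; A:t2 B:t3
  4. max(5,9)=9c; end=36; A:t4 B:t3
  5. 6=6c; end=42; A:t4 B:t3

end_cycle[1] = 13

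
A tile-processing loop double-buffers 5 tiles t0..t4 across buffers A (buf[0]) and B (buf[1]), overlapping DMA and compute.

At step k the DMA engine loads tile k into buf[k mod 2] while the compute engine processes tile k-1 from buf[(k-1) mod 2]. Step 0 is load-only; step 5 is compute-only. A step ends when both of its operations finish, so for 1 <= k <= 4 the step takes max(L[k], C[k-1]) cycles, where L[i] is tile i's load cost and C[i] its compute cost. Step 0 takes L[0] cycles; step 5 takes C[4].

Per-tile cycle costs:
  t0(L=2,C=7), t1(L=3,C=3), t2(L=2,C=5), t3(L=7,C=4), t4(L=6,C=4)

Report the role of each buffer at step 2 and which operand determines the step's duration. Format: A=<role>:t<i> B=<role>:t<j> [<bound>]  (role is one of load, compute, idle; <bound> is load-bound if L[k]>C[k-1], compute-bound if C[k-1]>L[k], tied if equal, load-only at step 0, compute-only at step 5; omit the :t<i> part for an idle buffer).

[0] DMA t0→A (2c) ∥ CU idle ⇒ 2c, clock 2
[1] DMA t1→B (3c) ∥ CU A:t0 (7c) ⇒ 7c, clock 9
[2] DMA t2→A (2c) ∥ CU B:t1 (3c) ⇒ 3c, clock 12
[3] DMA t3→B (7c) ∥ CU A:t2 (5c) ⇒ 7c, clock 19
[4] DMA t4→A (6c) ∥ CU B:t3 (4c) ⇒ 6c, clock 25
[5] DMA idle ∥ CU A:t4 (4c) ⇒ 4c, clock 29

step 2: A=load:t2 B=compute:t1 [compute-bound]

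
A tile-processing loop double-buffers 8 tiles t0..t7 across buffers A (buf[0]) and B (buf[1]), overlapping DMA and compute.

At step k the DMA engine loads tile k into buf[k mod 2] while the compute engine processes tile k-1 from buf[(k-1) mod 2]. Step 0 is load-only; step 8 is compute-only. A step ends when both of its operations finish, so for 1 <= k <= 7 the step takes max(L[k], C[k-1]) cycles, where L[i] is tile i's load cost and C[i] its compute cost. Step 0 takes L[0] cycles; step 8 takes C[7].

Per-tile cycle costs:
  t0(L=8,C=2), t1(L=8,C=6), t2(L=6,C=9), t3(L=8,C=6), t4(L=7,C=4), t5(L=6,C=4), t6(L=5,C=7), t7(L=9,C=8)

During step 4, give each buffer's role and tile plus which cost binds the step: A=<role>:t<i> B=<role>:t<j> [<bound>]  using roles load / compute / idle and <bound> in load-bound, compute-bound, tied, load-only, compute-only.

step 4: A=load:t4 B=compute:t3 [load-bound]

step 0: L[0]=8 → dur=8, Σ=8 | A=load:t0 B=idle [load-only]
step 1: L[1]=8 C[0]=2 → dur=8, Σ=16 | A=compute:t0 B=load:t1 [load-bound]
step 2: L[2]=6 C[1]=6 → dur=6, Σ=22 | A=load:t2 B=compute:t1 [tied]
step 3: L[3]=8 C[2]=9 → dur=9, Σ=31 | A=compute:t2 B=load:t3 [compute-bound]
step 4: L[4]=7 C[3]=6 → dur=7, Σ=38 | A=load:t4 B=compute:t3 [load-bound]
step 5: L[5]=6 C[4]=4 → dur=6, Σ=44 | A=compute:t4 B=load:t5 [load-bound]
step 6: L[6]=5 C[5]=4 → dur=5, Σ=49 | A=load:t6 B=compute:t5 [load-bound]
step 7: L[7]=9 C[6]=7 → dur=9, Σ=58 | A=compute:t6 B=load:t7 [load-bound]
step 8: C[7]=8 → dur=8, Σ=66 | A=idle B=compute:t7 [compute-only]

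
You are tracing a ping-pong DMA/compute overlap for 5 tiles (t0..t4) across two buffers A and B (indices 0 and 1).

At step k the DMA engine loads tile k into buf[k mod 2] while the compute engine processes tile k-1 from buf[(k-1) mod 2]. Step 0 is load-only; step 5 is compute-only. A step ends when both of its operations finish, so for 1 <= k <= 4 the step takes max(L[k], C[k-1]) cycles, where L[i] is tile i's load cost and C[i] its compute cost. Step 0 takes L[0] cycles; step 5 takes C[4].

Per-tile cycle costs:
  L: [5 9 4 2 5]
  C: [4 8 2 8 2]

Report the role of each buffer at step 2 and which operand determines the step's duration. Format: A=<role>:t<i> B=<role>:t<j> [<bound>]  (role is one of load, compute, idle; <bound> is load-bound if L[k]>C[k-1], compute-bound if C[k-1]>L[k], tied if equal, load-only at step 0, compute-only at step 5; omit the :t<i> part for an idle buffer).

step 0: L[0]=5 → dur=5, Σ=5 | A=load:t0 B=idle [load-only]
step 1: L[1]=9 C[0]=4 → dur=9, Σ=14 | A=compute:t0 B=load:t1 [load-bound]
step 2: L[2]=4 C[1]=8 → dur=8, Σ=22 | A=load:t2 B=compute:t1 [compute-bound]
step 3: L[3]=2 C[2]=2 → dur=2, Σ=24 | A=compute:t2 B=load:t3 [tied]
step 4: L[4]=5 C[3]=8 → dur=8, Σ=32 | A=load:t4 B=compute:t3 [compute-bound]
step 5: C[4]=2 → dur=2, Σ=34 | A=compute:t4 B=idle [compute-only]

step 2: A=load:t2 B=compute:t1 [compute-bound]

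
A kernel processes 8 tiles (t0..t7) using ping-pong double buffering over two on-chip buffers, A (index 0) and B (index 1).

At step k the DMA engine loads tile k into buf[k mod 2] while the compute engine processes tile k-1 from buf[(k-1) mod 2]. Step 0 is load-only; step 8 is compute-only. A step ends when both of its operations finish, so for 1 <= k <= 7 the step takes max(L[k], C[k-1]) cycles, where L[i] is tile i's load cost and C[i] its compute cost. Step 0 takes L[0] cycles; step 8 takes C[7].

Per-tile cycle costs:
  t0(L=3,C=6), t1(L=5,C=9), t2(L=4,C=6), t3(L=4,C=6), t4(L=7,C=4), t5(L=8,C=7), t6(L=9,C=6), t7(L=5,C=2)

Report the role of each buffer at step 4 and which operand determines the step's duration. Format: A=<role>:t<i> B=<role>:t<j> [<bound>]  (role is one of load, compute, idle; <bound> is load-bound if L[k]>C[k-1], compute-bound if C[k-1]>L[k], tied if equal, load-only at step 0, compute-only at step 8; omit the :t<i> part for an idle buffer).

step 4: A=load:t4 B=compute:t3 [load-bound]

  0. 3=3c; end=3; A:t0 B:-
  1. max(5,6)=6c; end=9; A:t0 B:t1
  2. max(4,9)=9c; end=18; A:t2 B:t1
  3. max(4,6)=6c; end=24; A:t2 B:t3
  4. max(7,6)=7c; end=31; A:t4 B:t3
  5. max(8,4)=8c; end=39; A:t4 B:t5
  6. max(9,7)=9c; end=48; A:t6 B:t5
  7. max(5,6)=6c; end=54; A:t6 B:t7
  8. 2=2c; end=56; A:t6 B:t7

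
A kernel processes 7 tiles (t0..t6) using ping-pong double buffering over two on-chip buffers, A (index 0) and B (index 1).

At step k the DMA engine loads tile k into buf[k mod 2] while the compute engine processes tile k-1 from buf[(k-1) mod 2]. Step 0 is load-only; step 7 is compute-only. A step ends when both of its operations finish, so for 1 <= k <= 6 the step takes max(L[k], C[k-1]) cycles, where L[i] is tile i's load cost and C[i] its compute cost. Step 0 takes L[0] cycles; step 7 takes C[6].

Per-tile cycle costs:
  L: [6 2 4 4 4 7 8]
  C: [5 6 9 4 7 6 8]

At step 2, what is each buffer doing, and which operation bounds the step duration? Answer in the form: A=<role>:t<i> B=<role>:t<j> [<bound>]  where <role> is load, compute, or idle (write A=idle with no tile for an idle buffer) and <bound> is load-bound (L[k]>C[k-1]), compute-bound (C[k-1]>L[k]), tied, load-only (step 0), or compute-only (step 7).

step 0: L[0]=6 → dur=6, Σ=6 | A=load:t0 B=idle [load-only]
step 1: L[1]=2 C[0]=5 → dur=5, Σ=11 | A=compute:t0 B=load:t1 [compute-bound]
step 2: L[2]=4 C[1]=6 → dur=6, Σ=17 | A=load:t2 B=compute:t1 [compute-bound]
step 3: L[3]=4 C[2]=9 → dur=9, Σ=26 | A=compute:t2 B=load:t3 [compute-bound]
step 4: L[4]=4 C[3]=4 → dur=4, Σ=30 | A=load:t4 B=compute:t3 [tied]
step 5: L[5]=7 C[4]=7 → dur=7, Σ=37 | A=compute:t4 B=load:t5 [tied]
step 6: L[6]=8 C[5]=6 → dur=8, Σ=45 | A=load:t6 B=compute:t5 [load-bound]
step 7: C[6]=8 → dur=8, Σ=53 | A=compute:t6 B=idle [compute-only]

step 2: A=load:t2 B=compute:t1 [compute-bound]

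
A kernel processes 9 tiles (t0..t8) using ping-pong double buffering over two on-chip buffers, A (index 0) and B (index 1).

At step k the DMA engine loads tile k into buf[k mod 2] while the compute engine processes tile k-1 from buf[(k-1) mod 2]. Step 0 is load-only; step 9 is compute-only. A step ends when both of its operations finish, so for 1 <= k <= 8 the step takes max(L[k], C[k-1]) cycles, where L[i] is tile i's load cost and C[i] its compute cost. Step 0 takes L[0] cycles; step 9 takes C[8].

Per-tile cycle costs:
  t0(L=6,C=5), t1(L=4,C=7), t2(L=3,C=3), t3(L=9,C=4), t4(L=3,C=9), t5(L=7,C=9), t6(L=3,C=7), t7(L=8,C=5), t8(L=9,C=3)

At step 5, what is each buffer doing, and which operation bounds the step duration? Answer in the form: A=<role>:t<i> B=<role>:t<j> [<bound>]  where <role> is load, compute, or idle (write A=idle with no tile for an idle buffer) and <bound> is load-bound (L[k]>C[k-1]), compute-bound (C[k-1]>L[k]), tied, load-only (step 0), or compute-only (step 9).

k=0 load=t0/6c comp=- wait=6 total=6
k=1 load=t1/4c comp=t0/5c wait=5 total=11
k=2 load=t2/3c comp=t1/7c wait=7 total=18
k=3 load=t3/9c comp=t2/3c wait=9 total=27
k=4 load=t4/3c comp=t3/4c wait=4 total=31
k=5 load=t5/7c comp=t4/9c wait=9 total=40
k=6 load=t6/3c comp=t5/9c wait=9 total=49
k=7 load=t7/8c comp=t6/7c wait=8 total=57
k=8 load=t8/9c comp=t7/5c wait=9 total=66
k=9 load=- comp=t8/3c wait=3 total=69

step 5: A=compute:t4 B=load:t5 [compute-bound]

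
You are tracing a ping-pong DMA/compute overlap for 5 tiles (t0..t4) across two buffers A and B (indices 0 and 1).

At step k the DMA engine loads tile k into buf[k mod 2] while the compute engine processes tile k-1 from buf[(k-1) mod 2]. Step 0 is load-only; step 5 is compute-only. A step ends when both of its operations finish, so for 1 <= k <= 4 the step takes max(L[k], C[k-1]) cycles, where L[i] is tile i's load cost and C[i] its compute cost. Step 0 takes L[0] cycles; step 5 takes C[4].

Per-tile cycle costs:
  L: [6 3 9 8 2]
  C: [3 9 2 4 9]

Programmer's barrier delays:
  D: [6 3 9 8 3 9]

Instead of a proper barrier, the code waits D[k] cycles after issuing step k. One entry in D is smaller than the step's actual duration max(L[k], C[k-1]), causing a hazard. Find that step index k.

hazard at step 4

[0] required=L[0]=6=6 vs D=6 ok
[1] required=max(L[1]=3,C[0]=3)=3 vs D=3 ok
[2] required=max(L[2]=9,C[1]=9)=9 vs D=9 ok
[3] required=max(L[3]=8,C[2]=2)=8 vs D=8 ok
[4] required=max(L[4]=2,C[3]=4)=4 vs D=3 SHORT
[5] required=C[4]=9=9 vs D=9 ok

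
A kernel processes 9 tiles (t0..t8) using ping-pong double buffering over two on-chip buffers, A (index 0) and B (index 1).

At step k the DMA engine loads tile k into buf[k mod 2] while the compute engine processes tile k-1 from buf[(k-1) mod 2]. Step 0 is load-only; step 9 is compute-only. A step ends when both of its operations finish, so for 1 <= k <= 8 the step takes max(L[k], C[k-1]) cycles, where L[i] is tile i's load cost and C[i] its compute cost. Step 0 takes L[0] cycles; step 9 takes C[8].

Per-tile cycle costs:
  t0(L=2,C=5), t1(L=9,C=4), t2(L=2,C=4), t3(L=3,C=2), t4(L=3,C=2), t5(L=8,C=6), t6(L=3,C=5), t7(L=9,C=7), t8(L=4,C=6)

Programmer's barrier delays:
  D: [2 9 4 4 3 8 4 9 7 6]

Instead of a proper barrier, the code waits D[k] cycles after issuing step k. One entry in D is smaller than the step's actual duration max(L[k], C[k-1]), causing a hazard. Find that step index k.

k=0 barrier L[0]=2→2c, D[0]=2 ok
k=1 barrier max(L[1]=9,C[0]=5)→9c, D[1]=9 ok
k=2 barrier max(L[2]=2,C[1]=4)→4c, D[2]=4 ok
k=3 barrier max(L[3]=3,C[2]=4)→4c, D[3]=4 ok
k=4 barrier max(L[4]=3,C[3]=2)→3c, D[4]=3 ok
k=5 barrier max(L[5]=8,C[4]=2)→8c, D[5]=8 ok
k=6 barrier max(L[6]=3,C[5]=6)→6c, D[6]=4 SHORT
k=7 barrier max(L[7]=9,C[6]=5)→9c, D[7]=9 ok
k=8 barrier max(L[8]=4,C[7]=7)→7c, D[8]=7 ok
k=9 barrier C[8]=6→6c, D[9]=6 ok

hazard at step 6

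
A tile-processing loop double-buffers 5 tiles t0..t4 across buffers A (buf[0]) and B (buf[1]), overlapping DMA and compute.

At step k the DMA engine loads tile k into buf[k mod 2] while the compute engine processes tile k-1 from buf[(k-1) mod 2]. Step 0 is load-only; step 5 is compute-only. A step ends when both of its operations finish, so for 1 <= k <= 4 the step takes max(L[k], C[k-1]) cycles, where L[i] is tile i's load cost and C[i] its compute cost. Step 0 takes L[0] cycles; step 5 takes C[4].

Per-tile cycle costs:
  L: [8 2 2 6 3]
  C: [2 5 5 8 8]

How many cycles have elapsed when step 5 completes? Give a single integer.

[0] DMA t0→A (8c) ∥ CU idle ⇒ 8c, clock 8
[1] DMA t1→B (2c) ∥ CU A:t0 (2c) ⇒ 2c, clock 10
[2] DMA t2→A (2c) ∥ CU B:t1 (5c) ⇒ 5c, clock 15
[3] DMA t3→B (6c) ∥ CU A:t2 (5c) ⇒ 6c, clock 21
[4] DMA t4→A (3c) ∥ CU B:t3 (8c) ⇒ 8c, clock 29
[5] DMA idle ∥ CU A:t4 (8c) ⇒ 8c, clock 37

end_cycle[5] = 37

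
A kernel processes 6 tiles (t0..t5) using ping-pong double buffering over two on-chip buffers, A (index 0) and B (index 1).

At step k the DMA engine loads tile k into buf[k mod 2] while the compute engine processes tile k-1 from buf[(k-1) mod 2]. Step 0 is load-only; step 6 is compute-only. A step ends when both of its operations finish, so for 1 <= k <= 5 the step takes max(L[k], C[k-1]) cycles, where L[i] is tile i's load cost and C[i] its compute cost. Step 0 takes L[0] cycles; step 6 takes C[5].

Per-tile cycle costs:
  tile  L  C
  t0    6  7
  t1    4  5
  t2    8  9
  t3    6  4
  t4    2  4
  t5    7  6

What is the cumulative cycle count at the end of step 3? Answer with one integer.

  0. 6=6c; end=6; A:t0 B:-
  1. max(4,7)=7c; end=13; A:t0 B:t1
  2. max(8,5)=8c; end=21; A:t2 B:t1
  3. max(6,9)=9c; end=30; A:t2 B:t3
  4. max(2,4)=4c; end=34; A:t4 B:t3
  5. max(7,4)=7c; end=41; A:t4 B:t5
  6. 6=6c; end=47; A:t4 B:t5

end_cycle[3] = 30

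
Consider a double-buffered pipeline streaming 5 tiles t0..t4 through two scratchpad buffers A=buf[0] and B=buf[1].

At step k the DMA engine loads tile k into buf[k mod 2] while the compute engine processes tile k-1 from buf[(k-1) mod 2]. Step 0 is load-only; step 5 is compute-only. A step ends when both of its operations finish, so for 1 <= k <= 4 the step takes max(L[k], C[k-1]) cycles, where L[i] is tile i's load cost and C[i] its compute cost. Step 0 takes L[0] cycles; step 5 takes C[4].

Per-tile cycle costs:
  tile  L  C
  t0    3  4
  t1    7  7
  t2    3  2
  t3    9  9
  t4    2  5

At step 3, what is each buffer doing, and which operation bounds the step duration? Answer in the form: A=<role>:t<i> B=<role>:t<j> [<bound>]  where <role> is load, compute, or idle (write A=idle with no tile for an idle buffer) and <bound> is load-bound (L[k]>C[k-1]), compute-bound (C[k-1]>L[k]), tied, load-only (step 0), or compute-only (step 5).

step 3: A=compute:t2 B=load:t3 [load-bound]

[0] DMA t0→A (3c) ∥ CU idle ⇒ 3c, clock 3
[1] DMA t1→B (7c) ∥ CU A:t0 (4c) ⇒ 7c, clock 10
[2] DMA t2→A (3c) ∥ CU B:t1 (7c) ⇒ 7c, clock 17
[3] DMA t3→B (9c) ∥ CU A:t2 (2c) ⇒ 9c, clock 26
[4] DMA t4→A (2c) ∥ CU B:t3 (9c) ⇒ 9c, clock 35
[5] DMA idle ∥ CU A:t4 (5c) ⇒ 5c, clock 40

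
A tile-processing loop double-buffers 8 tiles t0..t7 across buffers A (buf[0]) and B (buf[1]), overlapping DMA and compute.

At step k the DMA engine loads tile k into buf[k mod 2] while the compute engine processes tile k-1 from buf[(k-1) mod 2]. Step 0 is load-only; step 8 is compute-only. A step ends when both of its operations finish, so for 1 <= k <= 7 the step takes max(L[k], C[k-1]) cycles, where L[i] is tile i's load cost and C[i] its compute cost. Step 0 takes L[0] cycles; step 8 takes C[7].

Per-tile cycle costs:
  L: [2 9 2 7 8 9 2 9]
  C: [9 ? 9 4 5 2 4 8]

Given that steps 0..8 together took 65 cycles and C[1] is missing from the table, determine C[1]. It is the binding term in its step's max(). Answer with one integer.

step 0: dur = L[0]=2 = 2
step 1: dur = max(L[1]=9, C[0]=9) = 9
step 2: dur = max(L[2]=2, C[1]=?) = C[1]  (unknown; binding)
step 3: dur = max(L[3]=7, C[2]=9) = 9
step 4: dur = max(L[4]=8, C[3]=4) = 8
step 5: dur = max(L[5]=9, C[4]=5) = 9
step 6: dur = max(L[6]=2, C[5]=2) = 2
step 7: dur = max(L[7]=9, C[6]=4) = 9
step 8: dur = C[7]=8 = 8
sum of known step durations = 56
dur[2] = total - known = 65 - 56 = 9
C[1] is the binding max in step 2, so C[1] = dur[2] = 9

C[1] = 9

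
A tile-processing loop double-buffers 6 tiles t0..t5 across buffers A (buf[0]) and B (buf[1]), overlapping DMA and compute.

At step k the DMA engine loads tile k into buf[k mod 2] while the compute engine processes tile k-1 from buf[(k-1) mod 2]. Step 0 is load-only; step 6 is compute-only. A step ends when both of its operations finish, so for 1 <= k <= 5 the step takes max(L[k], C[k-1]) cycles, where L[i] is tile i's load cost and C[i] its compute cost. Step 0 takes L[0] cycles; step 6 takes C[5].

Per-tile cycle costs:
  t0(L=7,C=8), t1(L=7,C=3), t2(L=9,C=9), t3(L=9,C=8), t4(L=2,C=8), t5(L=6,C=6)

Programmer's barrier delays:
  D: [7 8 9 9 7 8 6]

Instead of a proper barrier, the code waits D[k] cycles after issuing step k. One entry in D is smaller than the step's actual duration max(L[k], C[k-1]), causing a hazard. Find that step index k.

[0] required=L[0]=7=7 vs D=7 ok
[1] required=max(L[1]=7,C[0]=8)=8 vs D=8 ok
[2] required=max(L[2]=9,C[1]=3)=9 vs D=9 ok
[3] required=max(L[3]=9,C[2]=9)=9 vs D=9 ok
[4] required=max(L[4]=2,C[3]=8)=8 vs D=7 SHORT
[5] required=max(L[5]=6,C[4]=8)=8 vs D=8 ok
[6] required=C[5]=6=6 vs D=6 ok

hazard at step 4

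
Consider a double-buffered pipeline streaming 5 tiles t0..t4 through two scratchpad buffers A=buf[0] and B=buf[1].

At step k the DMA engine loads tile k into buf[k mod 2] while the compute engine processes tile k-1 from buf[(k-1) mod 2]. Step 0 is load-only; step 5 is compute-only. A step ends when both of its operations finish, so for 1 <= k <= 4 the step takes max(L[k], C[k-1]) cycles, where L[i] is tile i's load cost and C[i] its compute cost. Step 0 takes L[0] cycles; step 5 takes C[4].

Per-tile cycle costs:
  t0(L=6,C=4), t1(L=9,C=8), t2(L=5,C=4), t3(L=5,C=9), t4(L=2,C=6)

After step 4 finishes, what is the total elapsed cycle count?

end_cycle[4] = 37

[0] DMA t0→A (6c) ∥ CU idle ⇒ 6c, clock 6
[1] DMA t1→B (9c) ∥ CU A:t0 (4c) ⇒ 9c, clock 15
[2] DMA t2→A (5c) ∥ CU B:t1 (8c) ⇒ 8c, clock 23
[3] DMA t3→B (5c) ∥ CU A:t2 (4c) ⇒ 5c, clock 28
[4] DMA t4→A (2c) ∥ CU B:t3 (9c) ⇒ 9c, clock 37
[5] DMA idle ∥ CU A:t4 (6c) ⇒ 6c, clock 43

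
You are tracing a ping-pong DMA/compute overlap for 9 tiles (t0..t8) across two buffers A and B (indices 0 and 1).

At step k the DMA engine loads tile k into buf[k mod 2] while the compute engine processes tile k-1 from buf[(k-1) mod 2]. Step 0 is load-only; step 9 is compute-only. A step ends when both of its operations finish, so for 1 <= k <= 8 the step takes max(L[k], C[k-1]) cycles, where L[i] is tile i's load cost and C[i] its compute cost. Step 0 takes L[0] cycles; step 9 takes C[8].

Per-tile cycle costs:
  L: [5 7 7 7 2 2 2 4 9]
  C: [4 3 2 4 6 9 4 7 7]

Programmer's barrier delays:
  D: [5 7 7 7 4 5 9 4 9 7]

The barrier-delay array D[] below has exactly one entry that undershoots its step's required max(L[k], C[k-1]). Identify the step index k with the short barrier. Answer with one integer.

hazard at step 5

[0] required=L[0]=5=5 vs D=5 ok
[1] required=max(L[1]=7,C[0]=4)=7 vs D=7 ok
[2] required=max(L[2]=7,C[1]=3)=7 vs D=7 ok
[3] required=max(L[3]=7,C[2]=2)=7 vs D=7 ok
[4] required=max(L[4]=2,C[3]=4)=4 vs D=4 ok
[5] required=max(L[5]=2,C[4]=6)=6 vs D=5 SHORT
[6] required=max(L[6]=2,C[5]=9)=9 vs D=9 ok
[7] required=max(L[7]=4,C[6]=4)=4 vs D=4 ok
[8] required=max(L[8]=9,C[7]=7)=9 vs D=9 ok
[9] required=C[8]=7=7 vs D=7 ok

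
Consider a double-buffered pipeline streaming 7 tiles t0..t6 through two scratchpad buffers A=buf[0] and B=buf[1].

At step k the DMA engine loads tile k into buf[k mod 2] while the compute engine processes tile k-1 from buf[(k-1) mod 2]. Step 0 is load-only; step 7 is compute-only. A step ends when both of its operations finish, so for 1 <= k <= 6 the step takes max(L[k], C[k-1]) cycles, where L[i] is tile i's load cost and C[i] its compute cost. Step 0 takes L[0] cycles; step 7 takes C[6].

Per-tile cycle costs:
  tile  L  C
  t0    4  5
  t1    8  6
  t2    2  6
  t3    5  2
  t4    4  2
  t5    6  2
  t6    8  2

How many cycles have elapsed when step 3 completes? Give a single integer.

[0] DMA t0→A (4c) ∥ CU idle ⇒ 4c, clock 4
[1] DMA t1→B (8c) ∥ CU A:t0 (5c) ⇒ 8c, clock 12
[2] DMA t2→A (2c) ∥ CU B:t1 (6c) ⇒ 6c, clock 18
[3] DMA t3→B (5c) ∥ CU A:t2 (6c) ⇒ 6c, clock 24
[4] DMA t4→A (4c) ∥ CU B:t3 (2c) ⇒ 4c, clock 28
[5] DMA t5→B (6c) ∥ CU A:t4 (2c) ⇒ 6c, clock 34
[6] DMA t6→A (8c) ∥ CU B:t5 (2c) ⇒ 8c, clock 42
[7] DMA idle ∥ CU A:t6 (2c) ⇒ 2c, clock 44

end_cycle[3] = 24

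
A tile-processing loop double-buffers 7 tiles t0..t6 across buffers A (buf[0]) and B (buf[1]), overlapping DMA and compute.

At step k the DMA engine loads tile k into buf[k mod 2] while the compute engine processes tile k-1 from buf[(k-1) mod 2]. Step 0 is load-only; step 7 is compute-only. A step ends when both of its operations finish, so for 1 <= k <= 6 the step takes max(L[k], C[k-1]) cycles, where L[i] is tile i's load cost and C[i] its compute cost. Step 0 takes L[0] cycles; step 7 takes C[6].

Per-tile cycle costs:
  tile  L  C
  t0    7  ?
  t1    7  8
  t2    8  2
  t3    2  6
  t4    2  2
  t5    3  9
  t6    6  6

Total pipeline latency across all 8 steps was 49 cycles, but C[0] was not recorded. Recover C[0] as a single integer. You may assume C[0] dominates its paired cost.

C[0] = 8

step 0 → dur = L[0]=7 = 7
step 1 → dur = max(L[1]=7, C[0]=?) = C[0]  (unknown; binding)
step 2 → dur = max(L[2]=8, C[1]=8) = 8
step 3 → dur = max(L[3]=2, C[2]=2) = 2
step 4 → dur = max(L[4]=2, C[3]=6) = 6
step 5 → dur = max(L[5]=3, C[4]=2) = 3
step 6 → dur = max(L[6]=6, C[5]=9) = 9
step 7 → dur = C[6]=6 = 6
sum of known step durations = 41
dur[1] = total - known = 49 - 41 = 8
C[0] is the binding max in step 1, so C[0] = dur[1] = 8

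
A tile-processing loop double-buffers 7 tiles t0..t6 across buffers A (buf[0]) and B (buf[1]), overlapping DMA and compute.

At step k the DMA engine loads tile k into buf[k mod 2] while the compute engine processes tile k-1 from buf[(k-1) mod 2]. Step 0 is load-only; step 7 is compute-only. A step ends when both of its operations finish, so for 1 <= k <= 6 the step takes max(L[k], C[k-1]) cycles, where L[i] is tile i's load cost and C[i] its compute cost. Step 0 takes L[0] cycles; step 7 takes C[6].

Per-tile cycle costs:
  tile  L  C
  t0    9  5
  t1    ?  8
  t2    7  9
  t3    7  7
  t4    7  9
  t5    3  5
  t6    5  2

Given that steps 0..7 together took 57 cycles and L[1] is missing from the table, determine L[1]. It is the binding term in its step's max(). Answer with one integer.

L[1] = 8

step 0: dur = L[0]=9 = 9
step 1: dur = max(L[1]=?, C[0]=5) = L[1]  (unknown; binding)
step 2: dur = max(L[2]=7, C[1]=8) = 8
step 3: dur = max(L[3]=7, C[2]=9) = 9
step 4: dur = max(L[4]=7, C[3]=7) = 7
step 5: dur = max(L[5]=3, C[4]=9) = 9
step 6: dur = max(L[6]=5, C[5]=5) = 5
step 7: dur = C[6]=2 = 2
sum of known step durations = 49
dur[1] = total - known = 57 - 49 = 8
L[1] is the binding max in step 1, so L[1] = dur[1] = 8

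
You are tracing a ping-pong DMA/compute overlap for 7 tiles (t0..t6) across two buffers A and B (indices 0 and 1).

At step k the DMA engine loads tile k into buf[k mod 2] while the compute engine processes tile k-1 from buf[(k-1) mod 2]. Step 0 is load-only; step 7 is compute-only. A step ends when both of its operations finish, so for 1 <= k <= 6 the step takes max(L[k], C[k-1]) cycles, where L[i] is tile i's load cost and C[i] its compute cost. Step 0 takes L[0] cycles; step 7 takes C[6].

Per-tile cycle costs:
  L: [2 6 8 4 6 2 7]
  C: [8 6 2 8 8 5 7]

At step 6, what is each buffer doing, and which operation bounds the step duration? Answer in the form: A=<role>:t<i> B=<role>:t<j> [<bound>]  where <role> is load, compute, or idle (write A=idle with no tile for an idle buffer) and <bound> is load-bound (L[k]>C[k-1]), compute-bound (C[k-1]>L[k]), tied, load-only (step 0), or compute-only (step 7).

step 6: A=load:t6 B=compute:t5 [load-bound]

step 0: L[0]=2 → dur=2, Σ=2 | A=load:t0 B=idle [load-only]
step 1: L[1]=6 C[0]=8 → dur=8, Σ=10 | A=compute:t0 B=load:t1 [compute-bound]
step 2: L[2]=8 C[1]=6 → dur=8, Σ=18 | A=load:t2 B=compute:t1 [load-bound]
step 3: L[3]=4 C[2]=2 → dur=4, Σ=22 | A=compute:t2 B=load:t3 [load-bound]
step 4: L[4]=6 C[3]=8 → dur=8, Σ=30 | A=load:t4 B=compute:t3 [compute-bound]
step 5: L[5]=2 C[4]=8 → dur=8, Σ=38 | A=compute:t4 B=load:t5 [compute-bound]
step 6: L[6]=7 C[5]=5 → dur=7, Σ=45 | A=load:t6 B=compute:t5 [load-bound]
step 7: C[6]=7 → dur=7, Σ=52 | A=compute:t6 B=idle [compute-only]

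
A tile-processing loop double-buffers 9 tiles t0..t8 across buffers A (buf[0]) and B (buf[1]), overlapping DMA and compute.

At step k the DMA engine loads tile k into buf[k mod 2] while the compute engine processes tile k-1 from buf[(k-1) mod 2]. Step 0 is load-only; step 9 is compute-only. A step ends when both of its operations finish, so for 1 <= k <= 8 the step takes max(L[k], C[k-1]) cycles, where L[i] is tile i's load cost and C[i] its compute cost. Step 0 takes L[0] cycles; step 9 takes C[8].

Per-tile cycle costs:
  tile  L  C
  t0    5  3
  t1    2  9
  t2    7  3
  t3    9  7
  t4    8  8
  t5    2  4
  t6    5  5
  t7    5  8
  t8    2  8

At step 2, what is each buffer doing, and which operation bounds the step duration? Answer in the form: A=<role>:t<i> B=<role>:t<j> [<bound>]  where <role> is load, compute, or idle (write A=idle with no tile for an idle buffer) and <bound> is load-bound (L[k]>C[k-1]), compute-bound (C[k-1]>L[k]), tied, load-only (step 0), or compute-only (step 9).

step 2: A=load:t2 B=compute:t1 [compute-bound]

k=0 load=t0/5c comp=- wait=5 total=5
k=1 load=t1/2c comp=t0/3c wait=3 total=8
k=2 load=t2/7c comp=t1/9c wait=9 total=17
k=3 load=t3/9c comp=t2/3c wait=9 total=26
k=4 load=t4/8c comp=t3/7c wait=8 total=34
k=5 load=t5/2c comp=t4/8c wait=8 total=42
k=6 load=t6/5c comp=t5/4c wait=5 total=47
k=7 load=t7/5c comp=t6/5c wait=5 total=52
k=8 load=t8/2c comp=t7/8c wait=8 total=60
k=9 load=- comp=t8/8c wait=8 total=68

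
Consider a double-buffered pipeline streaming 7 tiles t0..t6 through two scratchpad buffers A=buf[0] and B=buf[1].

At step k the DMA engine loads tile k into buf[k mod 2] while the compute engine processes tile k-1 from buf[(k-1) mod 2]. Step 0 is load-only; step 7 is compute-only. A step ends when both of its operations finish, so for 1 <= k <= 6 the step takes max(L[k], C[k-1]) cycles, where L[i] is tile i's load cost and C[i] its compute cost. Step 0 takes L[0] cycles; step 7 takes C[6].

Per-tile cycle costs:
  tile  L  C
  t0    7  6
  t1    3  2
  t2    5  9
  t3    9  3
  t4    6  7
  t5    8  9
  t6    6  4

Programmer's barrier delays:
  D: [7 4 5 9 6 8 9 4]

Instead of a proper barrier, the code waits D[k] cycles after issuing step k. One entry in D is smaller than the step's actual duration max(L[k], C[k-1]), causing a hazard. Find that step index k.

hazard at step 1

k=0 barrier L[0]=7→7c, D[0]=7 ok
k=1 barrier max(L[1]=3,C[0]=6)→6c, D[1]=4 SHORT
k=2 barrier max(L[2]=5,C[1]=2)→5c, D[2]=5 ok
k=3 barrier max(L[3]=9,C[2]=9)→9c, D[3]=9 ok
k=4 barrier max(L[4]=6,C[3]=3)→6c, D[4]=6 ok
k=5 barrier max(L[5]=8,C[4]=7)→8c, D[5]=8 ok
k=6 barrier max(L[6]=6,C[5]=9)→9c, D[6]=9 ok
k=7 barrier C[6]=4→4c, D[7]=4 ok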